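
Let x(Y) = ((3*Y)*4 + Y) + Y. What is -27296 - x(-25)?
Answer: -26946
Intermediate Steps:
x(Y) = 14*Y (x(Y) = (12*Y + Y) + Y = 13*Y + Y = 14*Y)
-27296 - x(-25) = -27296 - 14*(-25) = -27296 - 1*(-350) = -27296 + 350 = -26946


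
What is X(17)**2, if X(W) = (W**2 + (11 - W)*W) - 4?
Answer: 33489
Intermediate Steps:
X(W) = -4 + W**2 + W*(11 - W) (X(W) = (W**2 + W*(11 - W)) - 4 = -4 + W**2 + W*(11 - W))
X(17)**2 = (-4 + 11*17)**2 = (-4 + 187)**2 = 183**2 = 33489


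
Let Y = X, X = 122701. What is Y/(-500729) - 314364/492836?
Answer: -54470660348/61694319361 ≈ -0.88291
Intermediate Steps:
Y = 122701
Y/(-500729) - 314364/492836 = 122701/(-500729) - 314364/492836 = 122701*(-1/500729) - 314364*1/492836 = -122701/500729 - 78591/123209 = -54470660348/61694319361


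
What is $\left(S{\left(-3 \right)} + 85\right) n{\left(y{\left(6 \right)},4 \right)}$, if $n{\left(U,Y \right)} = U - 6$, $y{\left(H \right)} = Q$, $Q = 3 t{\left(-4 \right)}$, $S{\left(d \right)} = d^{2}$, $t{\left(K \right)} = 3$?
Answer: $282$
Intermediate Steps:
$Q = 9$ ($Q = 3 \cdot 3 = 9$)
$y{\left(H \right)} = 9$
$n{\left(U,Y \right)} = -6 + U$ ($n{\left(U,Y \right)} = U - 6 = -6 + U$)
$\left(S{\left(-3 \right)} + 85\right) n{\left(y{\left(6 \right)},4 \right)} = \left(\left(-3\right)^{2} + 85\right) \left(-6 + 9\right) = \left(9 + 85\right) 3 = 94 \cdot 3 = 282$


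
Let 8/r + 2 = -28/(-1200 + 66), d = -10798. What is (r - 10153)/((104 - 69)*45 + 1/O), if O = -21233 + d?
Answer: -6506809371/1008976480 ≈ -6.4489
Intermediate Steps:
O = -32031 (O = -21233 - 10798 = -32031)
r = -81/20 (r = 8/(-2 - 28/(-1200 + 66)) = 8/(-2 - 28/(-1134)) = 8/(-2 - 28*(-1/1134)) = 8/(-2 + 2/81) = 8/(-160/81) = 8*(-81/160) = -81/20 ≈ -4.0500)
(r - 10153)/((104 - 69)*45 + 1/O) = (-81/20 - 10153)/((104 - 69)*45 + 1/(-32031)) = -203141/(20*(35*45 - 1/32031)) = -203141/(20*(1575 - 1/32031)) = -203141/(20*50448824/32031) = -203141/20*32031/50448824 = -6506809371/1008976480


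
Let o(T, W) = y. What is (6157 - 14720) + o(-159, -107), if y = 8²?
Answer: -8499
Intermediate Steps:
y = 64
o(T, W) = 64
(6157 - 14720) + o(-159, -107) = (6157 - 14720) + 64 = -8563 + 64 = -8499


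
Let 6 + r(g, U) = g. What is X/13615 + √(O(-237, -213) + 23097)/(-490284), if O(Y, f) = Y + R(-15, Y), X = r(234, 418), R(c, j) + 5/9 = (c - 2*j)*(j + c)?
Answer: 228/13615 - I*√835277/1470852 ≈ 0.016746 - 0.00062136*I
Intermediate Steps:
R(c, j) = -5/9 + (c + j)*(c - 2*j) (R(c, j) = -5/9 + (c - 2*j)*(j + c) = -5/9 + (c - 2*j)*(c + j) = -5/9 + (c + j)*(c - 2*j))
r(g, U) = -6 + g
X = 228 (X = -6 + 234 = 228)
O(Y, f) = 2020/9 - 2*Y² + 16*Y (O(Y, f) = Y + (-5/9 + (-15)² - 2*Y² - 1*(-15)*Y) = Y + (-5/9 + 225 - 2*Y² + 15*Y) = Y + (2020/9 - 2*Y² + 15*Y) = 2020/9 - 2*Y² + 16*Y)
X/13615 + √(O(-237, -213) + 23097)/(-490284) = 228/13615 + √((2020/9 - 2*(-237)² + 16*(-237)) + 23097)/(-490284) = 228*(1/13615) + √((2020/9 - 2*56169 - 3792) + 23097)*(-1/490284) = 228/13615 + √((2020/9 - 112338 - 3792) + 23097)*(-1/490284) = 228/13615 + √(-1043150/9 + 23097)*(-1/490284) = 228/13615 + √(-835277/9)*(-1/490284) = 228/13615 + (I*√835277/3)*(-1/490284) = 228/13615 - I*√835277/1470852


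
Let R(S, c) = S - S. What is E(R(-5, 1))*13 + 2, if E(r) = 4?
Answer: 54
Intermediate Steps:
R(S, c) = 0
E(R(-5, 1))*13 + 2 = 4*13 + 2 = 52 + 2 = 54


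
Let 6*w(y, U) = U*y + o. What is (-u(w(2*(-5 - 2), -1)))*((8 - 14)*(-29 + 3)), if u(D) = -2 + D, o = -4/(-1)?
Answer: -156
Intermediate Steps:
o = 4 (o = -4*(-1) = 4)
w(y, U) = 2/3 + U*y/6 (w(y, U) = (U*y + 4)/6 = (4 + U*y)/6 = 2/3 + U*y/6)
(-u(w(2*(-5 - 2), -1)))*((8 - 14)*(-29 + 3)) = (-(-2 + (2/3 + (1/6)*(-1)*(2*(-5 - 2)))))*((8 - 14)*(-29 + 3)) = (-(-2 + (2/3 + (1/6)*(-1)*(2*(-7)))))*(-6*(-26)) = -(-2 + (2/3 + (1/6)*(-1)*(-14)))*156 = -(-2 + (2/3 + 7/3))*156 = -(-2 + 3)*156 = -1*1*156 = -1*156 = -156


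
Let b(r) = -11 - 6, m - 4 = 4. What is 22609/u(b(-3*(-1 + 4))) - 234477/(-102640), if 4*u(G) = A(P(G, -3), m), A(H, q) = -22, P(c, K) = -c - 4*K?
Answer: -4638596273/1129040 ≈ -4108.4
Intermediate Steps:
m = 8 (m = 4 + 4 = 8)
b(r) = -17
u(G) = -11/2 (u(G) = (1/4)*(-22) = -11/2)
22609/u(b(-3*(-1 + 4))) - 234477/(-102640) = 22609/(-11/2) - 234477/(-102640) = 22609*(-2/11) - 234477*(-1/102640) = -45218/11 + 234477/102640 = -4638596273/1129040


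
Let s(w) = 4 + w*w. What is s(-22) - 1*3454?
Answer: -2966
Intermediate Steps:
s(w) = 4 + w²
s(-22) - 1*3454 = (4 + (-22)²) - 1*3454 = (4 + 484) - 3454 = 488 - 3454 = -2966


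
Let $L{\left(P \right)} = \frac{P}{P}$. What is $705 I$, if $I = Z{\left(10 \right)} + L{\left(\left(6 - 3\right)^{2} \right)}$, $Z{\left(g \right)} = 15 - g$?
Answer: $4230$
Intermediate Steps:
$L{\left(P \right)} = 1$
$I = 6$ ($I = \left(15 - 10\right) + 1 = 5 + 1 = 6$)
$705 I = 705 \cdot 6 = 4230$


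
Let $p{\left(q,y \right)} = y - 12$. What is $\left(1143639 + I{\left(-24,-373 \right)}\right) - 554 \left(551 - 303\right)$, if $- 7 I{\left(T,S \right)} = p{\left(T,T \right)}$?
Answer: $\frac{7043765}{7} \approx 1.0063 \cdot 10^{6}$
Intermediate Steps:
$p{\left(q,y \right)} = -12 + y$
$I{\left(T,S \right)} = \frac{12}{7} - \frac{T}{7}$ ($I{\left(T,S \right)} = - \frac{-12 + T}{7} = \frac{12}{7} - \frac{T}{7}$)
$\left(1143639 + I{\left(-24,-373 \right)}\right) - 554 \left(551 - 303\right) = \left(1143639 + \left(\frac{12}{7} - - \frac{24}{7}\right)\right) - 554 \left(551 - 303\right) = \left(1143639 + \left(\frac{12}{7} + \frac{24}{7}\right)\right) - 137392 = \left(1143639 + \frac{36}{7}\right) - 137392 = \frac{8005509}{7} - 137392 = \frac{7043765}{7}$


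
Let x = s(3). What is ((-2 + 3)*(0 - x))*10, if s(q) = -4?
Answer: 40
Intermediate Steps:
x = -4
((-2 + 3)*(0 - x))*10 = ((-2 + 3)*(0 - 1*(-4)))*10 = (1*(0 + 4))*10 = (1*4)*10 = 4*10 = 40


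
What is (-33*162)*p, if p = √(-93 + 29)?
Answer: -42768*I ≈ -42768.0*I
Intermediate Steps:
p = 8*I (p = √(-64) = 8*I ≈ 8.0*I)
(-33*162)*p = (-33*162)*(8*I) = -42768*I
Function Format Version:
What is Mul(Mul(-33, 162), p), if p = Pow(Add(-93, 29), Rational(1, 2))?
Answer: Mul(-42768, I) ≈ Mul(-42768., I)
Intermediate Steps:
p = Mul(8, I) (p = Pow(-64, Rational(1, 2)) = Mul(8, I) ≈ Mul(8.0000, I))
Mul(Mul(-33, 162), p) = Mul(Mul(-33, 162), Mul(8, I)) = Mul(-5346, Mul(8, I)) = Mul(-42768, I)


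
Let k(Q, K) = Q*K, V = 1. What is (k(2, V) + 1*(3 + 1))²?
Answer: 36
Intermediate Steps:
k(Q, K) = K*Q
(k(2, V) + 1*(3 + 1))² = (1*2 + 1*(3 + 1))² = (2 + 1*4)² = (2 + 4)² = 6² = 36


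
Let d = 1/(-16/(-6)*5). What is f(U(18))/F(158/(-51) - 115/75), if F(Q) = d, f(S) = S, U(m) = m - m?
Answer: 0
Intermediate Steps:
U(m) = 0
d = 3/40 (d = 1/(-16*(-1)/6*5) = 1/(-4*(-2/3)*5) = 1/((8/3)*5) = 1/(40/3) = 3/40 ≈ 0.075000)
F(Q) = 3/40
f(U(18))/F(158/(-51) - 115/75) = 0/(3/40) = 0*(40/3) = 0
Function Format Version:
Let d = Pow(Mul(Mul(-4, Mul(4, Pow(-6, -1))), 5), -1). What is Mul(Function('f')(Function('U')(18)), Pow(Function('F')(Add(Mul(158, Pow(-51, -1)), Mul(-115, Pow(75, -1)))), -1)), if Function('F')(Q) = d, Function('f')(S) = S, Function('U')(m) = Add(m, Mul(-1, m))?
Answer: 0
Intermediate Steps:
Function('U')(m) = 0
d = Rational(3, 40) (d = Pow(Mul(Mul(-4, Mul(4, Rational(-1, 6))), 5), -1) = Pow(Mul(Mul(-4, Rational(-2, 3)), 5), -1) = Pow(Mul(Rational(8, 3), 5), -1) = Pow(Rational(40, 3), -1) = Rational(3, 40) ≈ 0.075000)
Function('F')(Q) = Rational(3, 40)
Mul(Function('f')(Function('U')(18)), Pow(Function('F')(Add(Mul(158, Pow(-51, -1)), Mul(-115, Pow(75, -1)))), -1)) = Mul(0, Pow(Rational(3, 40), -1)) = Mul(0, Rational(40, 3)) = 0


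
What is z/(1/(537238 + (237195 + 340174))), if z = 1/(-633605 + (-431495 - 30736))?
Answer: -1114607/1095836 ≈ -1.0171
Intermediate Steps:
z = -1/1095836 (z = 1/(-633605 - 462231) = 1/(-1095836) = -1/1095836 ≈ -9.1255e-7)
z/(1/(537238 + (237195 + 340174))) = -1/(1095836*(1/(537238 + (237195 + 340174)))) = -1/(1095836*(1/(537238 + 577369))) = -1/(1095836*(1/1114607)) = -1/(1095836*1/1114607) = -1/1095836*1114607 = -1114607/1095836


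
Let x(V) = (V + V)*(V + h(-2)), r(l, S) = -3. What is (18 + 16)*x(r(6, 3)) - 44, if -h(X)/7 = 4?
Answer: 6280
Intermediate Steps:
h(X) = -28 (h(X) = -7*4 = -28)
x(V) = 2*V*(-28 + V) (x(V) = (V + V)*(V - 28) = (2*V)*(-28 + V) = 2*V*(-28 + V))
(18 + 16)*x(r(6, 3)) - 44 = (18 + 16)*(2*(-3)*(-28 - 3)) - 44 = 34*(2*(-3)*(-31)) - 44 = 34*186 - 44 = 6324 - 44 = 6280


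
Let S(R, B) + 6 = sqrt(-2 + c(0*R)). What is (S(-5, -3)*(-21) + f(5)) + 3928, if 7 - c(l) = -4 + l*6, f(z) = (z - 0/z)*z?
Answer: 4016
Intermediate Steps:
f(z) = z**2 (f(z) = (z - 1*0)*z = (z + 0)*z = z*z = z**2)
c(l) = 11 - 6*l (c(l) = 7 - (-4 + l*6) = 7 - (-4 + 6*l) = 7 + (4 - 6*l) = 11 - 6*l)
S(R, B) = -3 (S(R, B) = -6 + sqrt(-2 + (11 - 0*R)) = -6 + sqrt(-2 + (11 - 6*0)) = -6 + sqrt(-2 + (11 + 0)) = -6 + sqrt(-2 + 11) = -6 + sqrt(9) = -6 + 3 = -3)
(S(-5, -3)*(-21) + f(5)) + 3928 = (-3*(-21) + 5**2) + 3928 = (63 + 25) + 3928 = 88 + 3928 = 4016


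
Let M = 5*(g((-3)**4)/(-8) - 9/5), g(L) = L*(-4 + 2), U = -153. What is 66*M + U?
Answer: 11871/2 ≈ 5935.5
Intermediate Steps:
g(L) = -2*L (g(L) = L*(-2) = -2*L)
M = 369/4 (M = 5*(-2*(-3)**4/(-8) - 9/5) = 5*(-2*81*(-1/8) - 9*1/5) = 5*(-162*(-1/8) - 9/5) = 5*(81/4 - 9/5) = 5*(369/20) = 369/4 ≈ 92.250)
66*M + U = 66*(369/4) - 153 = 12177/2 - 153 = 11871/2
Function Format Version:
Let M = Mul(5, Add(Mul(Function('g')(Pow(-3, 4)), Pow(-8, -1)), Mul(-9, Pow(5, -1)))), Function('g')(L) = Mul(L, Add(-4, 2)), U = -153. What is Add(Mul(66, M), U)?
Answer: Rational(11871, 2) ≈ 5935.5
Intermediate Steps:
Function('g')(L) = Mul(-2, L) (Function('g')(L) = Mul(L, -2) = Mul(-2, L))
M = Rational(369, 4) (M = Mul(5, Add(Mul(Mul(-2, Pow(-3, 4)), Pow(-8, -1)), Mul(-9, Pow(5, -1)))) = Mul(5, Add(Mul(Mul(-2, 81), Rational(-1, 8)), Mul(-9, Rational(1, 5)))) = Mul(5, Add(Mul(-162, Rational(-1, 8)), Rational(-9, 5))) = Mul(5, Add(Rational(81, 4), Rational(-9, 5))) = Mul(5, Rational(369, 20)) = Rational(369, 4) ≈ 92.250)
Add(Mul(66, M), U) = Add(Mul(66, Rational(369, 4)), -153) = Add(Rational(12177, 2), -153) = Rational(11871, 2)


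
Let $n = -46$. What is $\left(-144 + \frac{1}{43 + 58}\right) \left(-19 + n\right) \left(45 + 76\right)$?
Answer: $\frac{114380695}{101} \approx 1.1325 \cdot 10^{6}$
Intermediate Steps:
$\left(-144 + \frac{1}{43 + 58}\right) \left(-19 + n\right) \left(45 + 76\right) = \left(-144 + \frac{1}{43 + 58}\right) \left(-19 - 46\right) \left(45 + 76\right) = \left(-144 + \frac{1}{101}\right) \left(\left(-65\right) 121\right) = \left(-144 + \frac{1}{101}\right) \left(-7865\right) = \left(- \frac{14543}{101}\right) \left(-7865\right) = \frac{114380695}{101}$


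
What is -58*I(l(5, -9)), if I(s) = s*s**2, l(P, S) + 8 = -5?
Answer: 127426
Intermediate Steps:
l(P, S) = -13 (l(P, S) = -8 - 5 = -13)
I(s) = s**3
-58*I(l(5, -9)) = -58*(-13)**3 = -58*(-2197) = 127426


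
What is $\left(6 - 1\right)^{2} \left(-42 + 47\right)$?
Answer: $125$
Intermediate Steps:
$\left(6 - 1\right)^{2} \left(-42 + 47\right) = 5^{2} \cdot 5 = 25 \cdot 5 = 125$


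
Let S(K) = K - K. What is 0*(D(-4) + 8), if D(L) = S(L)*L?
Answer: 0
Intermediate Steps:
S(K) = 0
D(L) = 0 (D(L) = 0*L = 0)
0*(D(-4) + 8) = 0*(0 + 8) = 0*8 = 0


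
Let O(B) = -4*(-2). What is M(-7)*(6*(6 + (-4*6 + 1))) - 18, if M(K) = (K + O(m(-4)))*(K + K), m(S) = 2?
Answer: 1410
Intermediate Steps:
O(B) = 8
M(K) = 2*K*(8 + K) (M(K) = (K + 8)*(K + K) = (8 + K)*(2*K) = 2*K*(8 + K))
M(-7)*(6*(6 + (-4*6 + 1))) - 18 = (2*(-7)*(8 - 7))*(6*(6 + (-4*6 + 1))) - 18 = (2*(-7)*1)*(6*(6 + (-24 + 1))) - 18 = -84*(6 - 23) - 18 = -84*(-17) - 18 = -14*(-102) - 18 = 1428 - 18 = 1410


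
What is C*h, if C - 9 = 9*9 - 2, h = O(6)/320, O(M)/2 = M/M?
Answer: 11/20 ≈ 0.55000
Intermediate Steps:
O(M) = 2 (O(M) = 2*(M/M) = 2*1 = 2)
h = 1/160 (h = 2/320 = 2*(1/320) = 1/160 ≈ 0.0062500)
C = 88 (C = 9 + (9*9 - 2) = 9 + (81 - 2) = 9 + 79 = 88)
C*h = 88*(1/160) = 11/20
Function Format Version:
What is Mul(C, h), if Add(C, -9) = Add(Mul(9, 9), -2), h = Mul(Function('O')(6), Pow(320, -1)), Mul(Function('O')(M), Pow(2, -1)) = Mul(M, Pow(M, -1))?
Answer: Rational(11, 20) ≈ 0.55000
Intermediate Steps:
Function('O')(M) = 2 (Function('O')(M) = Mul(2, Mul(M, Pow(M, -1))) = Mul(2, 1) = 2)
h = Rational(1, 160) (h = Mul(2, Pow(320, -1)) = Mul(2, Rational(1, 320)) = Rational(1, 160) ≈ 0.0062500)
C = 88 (C = Add(9, Add(Mul(9, 9), -2)) = Add(9, Add(81, -2)) = Add(9, 79) = 88)
Mul(C, h) = Mul(88, Rational(1, 160)) = Rational(11, 20)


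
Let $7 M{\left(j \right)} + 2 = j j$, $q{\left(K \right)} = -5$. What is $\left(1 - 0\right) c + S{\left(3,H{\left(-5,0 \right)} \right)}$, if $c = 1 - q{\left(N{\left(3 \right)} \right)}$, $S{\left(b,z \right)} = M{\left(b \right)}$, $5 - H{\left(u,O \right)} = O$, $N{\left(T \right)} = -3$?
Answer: $7$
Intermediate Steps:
$H{\left(u,O \right)} = 5 - O$
$M{\left(j \right)} = - \frac{2}{7} + \frac{j^{2}}{7}$ ($M{\left(j \right)} = - \frac{2}{7} + \frac{j j}{7} = - \frac{2}{7} + \frac{j^{2}}{7}$)
$S{\left(b,z \right)} = - \frac{2}{7} + \frac{b^{2}}{7}$
$c = 6$ ($c = 1 - -5 = 1 + 5 = 6$)
$\left(1 - 0\right) c + S{\left(3,H{\left(-5,0 \right)} \right)} = \left(1 - 0\right) 6 - \left(\frac{2}{7} - \frac{3^{2}}{7}\right) = \left(1 + 0\right) 6 + \left(- \frac{2}{7} + \frac{1}{7} \cdot 9\right) = 1 \cdot 6 + \left(- \frac{2}{7} + \frac{9}{7}\right) = 6 + 1 = 7$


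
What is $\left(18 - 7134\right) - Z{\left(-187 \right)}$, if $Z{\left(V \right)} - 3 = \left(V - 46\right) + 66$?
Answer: $-6952$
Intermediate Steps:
$Z{\left(V \right)} = 23 + V$ ($Z{\left(V \right)} = 3 + \left(\left(V - 46\right) + 66\right) = 3 + \left(\left(-46 + V\right) + 66\right) = 3 + \left(20 + V\right) = 23 + V$)
$\left(18 - 7134\right) - Z{\left(-187 \right)} = \left(18 - 7134\right) - \left(23 - 187\right) = \left(18 - 7134\right) - -164 = -7116 + 164 = -6952$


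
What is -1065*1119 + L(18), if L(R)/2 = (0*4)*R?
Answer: -1191735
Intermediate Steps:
L(R) = 0 (L(R) = 2*((0*4)*R) = 2*(0*R) = 2*0 = 0)
-1065*1119 + L(18) = -1065*1119 + 0 = -1191735 + 0 = -1191735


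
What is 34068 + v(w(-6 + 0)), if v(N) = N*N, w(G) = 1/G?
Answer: 1226449/36 ≈ 34068.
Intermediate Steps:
v(N) = N²
34068 + v(w(-6 + 0)) = 34068 + (1/(-6 + 0))² = 34068 + (1/(-6))² = 34068 + (-⅙)² = 34068 + 1/36 = 1226449/36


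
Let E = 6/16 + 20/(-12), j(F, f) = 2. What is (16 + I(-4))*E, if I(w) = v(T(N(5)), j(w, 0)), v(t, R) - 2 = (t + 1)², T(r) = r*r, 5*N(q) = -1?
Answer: -184853/7500 ≈ -24.647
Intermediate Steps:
N(q) = -⅕ (N(q) = (⅕)*(-1) = -⅕)
T(r) = r²
v(t, R) = 2 + (1 + t)² (v(t, R) = 2 + (t + 1)² = 2 + (1 + t)²)
I(w) = 1926/625 (I(w) = 2 + (1 + (-⅕)²)² = 2 + (1 + 1/25)² = 2 + (26/25)² = 2 + 676/625 = 1926/625)
E = -31/24 (E = 6*(1/16) + 20*(-1/12) = 3/8 - 5/3 = -31/24 ≈ -1.2917)
(16 + I(-4))*E = (16 + 1926/625)*(-31/24) = (11926/625)*(-31/24) = -184853/7500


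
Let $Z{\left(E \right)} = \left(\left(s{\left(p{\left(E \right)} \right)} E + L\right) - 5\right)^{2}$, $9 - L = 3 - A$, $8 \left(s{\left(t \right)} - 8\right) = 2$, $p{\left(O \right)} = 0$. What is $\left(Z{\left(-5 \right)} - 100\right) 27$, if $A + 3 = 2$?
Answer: $\frac{691875}{16} \approx 43242.0$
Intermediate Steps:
$A = -1$ ($A = -3 + 2 = -1$)
$s{\left(t \right)} = \frac{33}{4}$ ($s{\left(t \right)} = 8 + \frac{1}{8} \cdot 2 = 8 + \frac{1}{4} = \frac{33}{4}$)
$L = 5$ ($L = 9 - \left(3 - -1\right) = 9 - \left(3 + 1\right) = 9 - 4 = 5$)
$Z{\left(E \right)} = \frac{1089 E^{2}}{16}$ ($Z{\left(E \right)} = \left(\left(\frac{33 E}{4} + 5\right) - 5\right)^{2} = \left(\left(5 + \frac{33 E}{4}\right) - 5\right)^{2} = \left(\frac{33 E}{4}\right)^{2} = \frac{1089 E^{2}}{16}$)
$\left(Z{\left(-5 \right)} - 100\right) 27 = \left(\frac{1089 \left(-5\right)^{2}}{16} - 100\right) 27 = \left(\frac{1089}{16} \cdot 25 - 100\right) 27 = \left(\frac{27225}{16} - 100\right) 27 = \frac{25625}{16} \cdot 27 = \frac{691875}{16}$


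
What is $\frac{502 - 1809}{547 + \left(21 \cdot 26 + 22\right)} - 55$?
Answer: $- \frac{62632}{1115} \approx -56.172$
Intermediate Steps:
$\frac{502 - 1809}{547 + \left(21 \cdot 26 + 22\right)} - 55 = - \frac{1307}{547 + \left(546 + 22\right)} - 55 = - \frac{1307}{547 + 568} - 55 = - \frac{1307}{1115} - 55 = - \frac{62632}{1115}$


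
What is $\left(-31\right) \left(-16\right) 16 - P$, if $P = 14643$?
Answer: $-6707$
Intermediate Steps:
$\left(-31\right) \left(-16\right) 16 - P = \left(-31\right) \left(-16\right) 16 - 14643 = 496 \cdot 16 - 14643 = 7936 - 14643 = -6707$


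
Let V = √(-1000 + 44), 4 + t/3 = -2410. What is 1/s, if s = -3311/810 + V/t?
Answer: -3907137901590/15971046549229 + 263970900*I*√239/15971046549229 ≈ -0.24464 + 0.00025552*I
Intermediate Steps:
t = -7242 (t = -12 + 3*(-2410) = -12 - 7230 = -7242)
V = 2*I*√239 (V = √(-956) = 2*I*√239 ≈ 30.919*I)
s = -3311/810 - I*√239/3621 (s = -3311/810 + (2*I*√239)/(-7242) = -3311*1/810 + (2*I*√239)*(-1/7242) = -3311/810 - I*√239/3621 ≈ -4.0877 - 0.0042694*I)
1/s = 1/(-3311/810 - I*√239/3621)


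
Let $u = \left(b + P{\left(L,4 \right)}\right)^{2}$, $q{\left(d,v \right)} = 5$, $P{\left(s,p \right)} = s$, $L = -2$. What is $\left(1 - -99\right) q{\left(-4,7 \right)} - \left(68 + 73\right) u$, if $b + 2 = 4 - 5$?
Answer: $-3025$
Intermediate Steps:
$b = -3$ ($b = -2 + \left(4 - 5\right) = -2 - 1 = -3$)
$u = 25$ ($u = \left(-3 - 2\right)^{2} = \left(-5\right)^{2} = 25$)
$\left(1 - -99\right) q{\left(-4,7 \right)} - \left(68 + 73\right) u = \left(1 - -99\right) 5 - \left(68 + 73\right) 25 = \left(1 + 99\right) 5 - 141 \cdot 25 = 100 \cdot 5 - 3525 = 500 - 3525 = -3025$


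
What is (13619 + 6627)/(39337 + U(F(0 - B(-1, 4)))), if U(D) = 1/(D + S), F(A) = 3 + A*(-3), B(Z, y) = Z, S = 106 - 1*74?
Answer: 647872/1258785 ≈ 0.51468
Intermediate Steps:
S = 32 (S = 106 - 74 = 32)
F(A) = 3 - 3*A
U(D) = 1/(32 + D) (U(D) = 1/(D + 32) = 1/(32 + D))
(13619 + 6627)/(39337 + U(F(0 - B(-1, 4)))) = (13619 + 6627)/(39337 + 1/(32 + (3 - 3*(0 - 1*(-1))))) = 20246/(39337 + 1/(32 + (3 - 3*(0 + 1)))) = 20246/(39337 + 1/(32 + (3 - 3*1))) = 20246/(39337 + 1/(32 + (3 - 3))) = 20246/(39337 + 1/(32 + 0)) = 20246/(39337 + 1/32) = 20246/(1258785/32) = 20246*(32/1258785) = 647872/1258785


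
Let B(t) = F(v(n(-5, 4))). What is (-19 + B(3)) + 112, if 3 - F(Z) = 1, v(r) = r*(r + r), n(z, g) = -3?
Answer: 95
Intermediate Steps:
v(r) = 2*r² (v(r) = r*(2*r) = 2*r²)
F(Z) = 2 (F(Z) = 3 - 1*1 = 3 - 1 = 2)
B(t) = 2
(-19 + B(3)) + 112 = (-19 + 2) + 112 = -17 + 112 = 95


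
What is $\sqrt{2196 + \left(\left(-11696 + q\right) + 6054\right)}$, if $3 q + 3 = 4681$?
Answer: $\frac{2 i \sqrt{4245}}{3} \approx 43.436 i$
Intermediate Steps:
$q = \frac{4678}{3}$ ($q = -1 + \frac{1}{3} \cdot 4681 = -1 + \frac{4681}{3} = \frac{4678}{3} \approx 1559.3$)
$\sqrt{2196 + \left(\left(-11696 + q\right) + 6054\right)} = \sqrt{2196 + \left(\left(-11696 + \frac{4678}{3}\right) + 6054\right)} = \sqrt{2196 + \left(- \frac{30410}{3} + 6054\right)} = \sqrt{2196 - \frac{12248}{3}} = \sqrt{- \frac{5660}{3}} = \frac{2 i \sqrt{4245}}{3}$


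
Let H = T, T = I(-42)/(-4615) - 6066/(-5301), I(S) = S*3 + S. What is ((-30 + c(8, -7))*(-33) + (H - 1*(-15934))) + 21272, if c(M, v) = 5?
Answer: 103380404747/2718235 ≈ 38032.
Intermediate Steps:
I(S) = 4*S (I(S) = 3*S + S = 4*S)
T = 3209462/2718235 (T = (4*(-42))/(-4615) - 6066/(-5301) = -168*(-1/4615) - 6066*(-1/5301) = 168/4615 + 674/589 = 3209462/2718235 ≈ 1.1807)
H = 3209462/2718235 ≈ 1.1807
((-30 + c(8, -7))*(-33) + (H - 1*(-15934))) + 21272 = ((-30 + 5)*(-33) + (3209462/2718235 - 1*(-15934))) + 21272 = (-25*(-33) + (3209462/2718235 + 15934)) + 21272 = (825 + 43315565952/2718235) + 21272 = 45558109827/2718235 + 21272 = 103380404747/2718235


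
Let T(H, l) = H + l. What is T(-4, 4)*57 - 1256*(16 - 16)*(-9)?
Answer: 0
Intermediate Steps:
T(-4, 4)*57 - 1256*(16 - 16)*(-9) = (-4 + 4)*57 - 1256*(16 - 16)*(-9) = 0*57 - 0*(-9) = 0 - 1256*0 = 0 + 0 = 0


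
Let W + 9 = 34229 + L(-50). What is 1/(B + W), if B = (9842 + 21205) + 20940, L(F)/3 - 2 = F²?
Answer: 1/93713 ≈ 1.0671e-5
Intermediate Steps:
L(F) = 6 + 3*F²
W = 41726 (W = -9 + (34229 + (6 + 3*(-50)²)) = -9 + (34229 + (6 + 3*2500)) = -9 + (34229 + (6 + 7500)) = -9 + (34229 + 7506) = -9 + 41735 = 41726)
B = 51987 (B = 31047 + 20940 = 51987)
1/(B + W) = 1/(51987 + 41726) = 1/93713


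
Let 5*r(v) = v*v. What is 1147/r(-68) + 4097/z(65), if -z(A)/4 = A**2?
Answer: 19494243/19536400 ≈ 0.99784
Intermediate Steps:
z(A) = -4*A**2
r(v) = v**2/5 (r(v) = (v*v)/5 = v**2/5)
1147/r(-68) + 4097/z(65) = 1147/(((1/5)*(-68)**2)) + 4097/((-4*65**2)) = 1147/(((1/5)*4624)) + 4097/((-4*4225)) = 1147/(4624/5) + 4097/(-16900) = 1147*(5/4624) + 4097*(-1/16900) = 5735/4624 - 4097/16900 = 19494243/19536400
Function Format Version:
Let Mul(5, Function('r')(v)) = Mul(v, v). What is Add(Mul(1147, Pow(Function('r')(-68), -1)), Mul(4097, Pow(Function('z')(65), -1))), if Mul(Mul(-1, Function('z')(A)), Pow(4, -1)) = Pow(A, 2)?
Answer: Rational(19494243, 19536400) ≈ 0.99784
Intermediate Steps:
Function('z')(A) = Mul(-4, Pow(A, 2))
Function('r')(v) = Mul(Rational(1, 5), Pow(v, 2)) (Function('r')(v) = Mul(Rational(1, 5), Mul(v, v)) = Mul(Rational(1, 5), Pow(v, 2)))
Add(Mul(1147, Pow(Function('r')(-68), -1)), Mul(4097, Pow(Function('z')(65), -1))) = Add(Mul(1147, Pow(Mul(Rational(1, 5), Pow(-68, 2)), -1)), Mul(4097, Pow(Mul(-4, Pow(65, 2)), -1))) = Add(Mul(1147, Pow(Mul(Rational(1, 5), 4624), -1)), Mul(4097, Pow(Mul(-4, 4225), -1))) = Add(Mul(1147, Pow(Rational(4624, 5), -1)), Mul(4097, Pow(-16900, -1))) = Add(Mul(1147, Rational(5, 4624)), Mul(4097, Rational(-1, 16900))) = Add(Rational(5735, 4624), Rational(-4097, 16900)) = Rational(19494243, 19536400)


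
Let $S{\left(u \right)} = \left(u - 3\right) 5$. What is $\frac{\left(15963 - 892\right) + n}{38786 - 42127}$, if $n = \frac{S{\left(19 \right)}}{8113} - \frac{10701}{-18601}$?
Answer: $- \frac{6300419956}{1396648253} \approx -4.5111$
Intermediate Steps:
$S{\left(u \right)} = -15 + 5 u$ ($S{\left(u \right)} = \left(-3 + u\right) 5 = -15 + 5 u$)
$n = \frac{244613}{418033}$ ($n = \frac{-15 + 5 \cdot 19}{8113} - \frac{10701}{-18601} = \left(-15 + 95\right) \frac{1}{8113} - - \frac{10701}{18601} = 80 \cdot \frac{1}{8113} + \frac{10701}{18601} = \frac{80}{8113} + \frac{10701}{18601} = \frac{244613}{418033} \approx 0.58515$)
$\frac{\left(15963 - 892\right) + n}{38786 - 42127} = \frac{\left(15963 - 892\right) + \frac{244613}{418033}}{38786 - 42127} = \frac{\left(15963 - 892\right) + \frac{244613}{418033}}{-3341} = \left(15071 + \frac{244613}{418033}\right) \left(- \frac{1}{3341}\right) = \frac{6300419956}{418033} \left(- \frac{1}{3341}\right) = - \frac{6300419956}{1396648253}$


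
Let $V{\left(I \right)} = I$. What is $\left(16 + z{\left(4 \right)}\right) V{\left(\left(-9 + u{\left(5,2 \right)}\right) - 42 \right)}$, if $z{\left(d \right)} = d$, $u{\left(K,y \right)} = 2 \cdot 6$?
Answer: $-780$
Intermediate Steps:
$u{\left(K,y \right)} = 12$
$\left(16 + z{\left(4 \right)}\right) V{\left(\left(-9 + u{\left(5,2 \right)}\right) - 42 \right)} = \left(16 + 4\right) \left(\left(-9 + 12\right) - 42\right) = 20 \left(3 - 42\right) = 20 \left(-39\right) = -780$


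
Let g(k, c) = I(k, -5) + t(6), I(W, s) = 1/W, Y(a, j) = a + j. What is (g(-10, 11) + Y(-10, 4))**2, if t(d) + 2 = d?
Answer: 441/100 ≈ 4.4100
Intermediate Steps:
t(d) = -2 + d
g(k, c) = 4 + 1/k (g(k, c) = 1/k + (-2 + 6) = 1/k + 4 = 4 + 1/k)
(g(-10, 11) + Y(-10, 4))**2 = ((4 + 1/(-10)) + (-10 + 4))**2 = ((4 - 1/10) - 6)**2 = (39/10 - 6)**2 = (-21/10)**2 = 441/100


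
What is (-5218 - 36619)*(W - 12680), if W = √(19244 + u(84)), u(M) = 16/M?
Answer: 530493160 - 167348*√530418/21 ≈ 5.2469e+8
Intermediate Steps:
W = 4*√530418/21 (W = √(19244 + 16/84) = √(19244 + 16*(1/84)) = √(19244 + 4/21) = √(404128/21) = 4*√530418/21 ≈ 138.72)
(-5218 - 36619)*(W - 12680) = (-5218 - 36619)*(4*√530418/21 - 12680) = -41837*(-12680 + 4*√530418/21) = 530493160 - 167348*√530418/21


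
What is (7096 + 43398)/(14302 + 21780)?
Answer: 25247/18041 ≈ 1.3994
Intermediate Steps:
(7096 + 43398)/(14302 + 21780) = 50494/36082 = 50494*(1/36082) = 25247/18041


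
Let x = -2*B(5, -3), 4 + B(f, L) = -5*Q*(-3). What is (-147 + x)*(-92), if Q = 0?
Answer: 12788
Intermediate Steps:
B(f, L) = -4 (B(f, L) = -4 - 5*0*(-3) = -4 + 0*(-3) = -4 + 0 = -4)
x = 8 (x = -2*(-4) = 8)
(-147 + x)*(-92) = (-147 + 8)*(-92) = -139*(-92) = 12788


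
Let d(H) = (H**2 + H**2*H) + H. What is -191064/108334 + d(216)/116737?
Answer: 537265355772/6323293079 ≈ 84.966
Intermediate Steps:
d(H) = H + H**2 + H**3 (d(H) = (H**2 + H**3) + H = H + H**2 + H**3)
-191064/108334 + d(216)/116737 = -191064/108334 + (216*(1 + 216 + 216**2))/116737 = -191064*1/108334 + (216*(1 + 216 + 46656))*(1/116737) = -95532/54167 + (216*46873)*(1/116737) = -95532/54167 + 10124568*(1/116737) = -95532/54167 + 10124568/116737 = 537265355772/6323293079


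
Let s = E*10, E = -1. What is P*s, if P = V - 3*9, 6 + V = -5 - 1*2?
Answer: 400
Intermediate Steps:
V = -13 (V = -6 + (-5 - 1*2) = -6 + (-5 - 2) = -6 - 7 = -13)
P = -40 (P = -13 - 3*9 = -13 - 27 = -40)
s = -10 (s = -1*10 = -10)
P*s = -40*(-10) = 400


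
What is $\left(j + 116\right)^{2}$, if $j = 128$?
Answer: $59536$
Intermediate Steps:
$\left(j + 116\right)^{2} = \left(128 + 116\right)^{2} = 244^{2} = 59536$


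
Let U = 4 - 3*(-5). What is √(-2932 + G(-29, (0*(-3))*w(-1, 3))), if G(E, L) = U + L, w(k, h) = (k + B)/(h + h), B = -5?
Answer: I*√2913 ≈ 53.972*I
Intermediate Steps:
w(k, h) = (-5 + k)/(2*h) (w(k, h) = (k - 5)/(h + h) = (-5 + k)/((2*h)) = (-5 + k)*(1/(2*h)) = (-5 + k)/(2*h))
U = 19 (U = 4 + 15 = 19)
G(E, L) = 19 + L
√(-2932 + G(-29, (0*(-3))*w(-1, 3))) = √(-2932 + (19 + (0*(-3))*((½)*(-5 - 1)/3))) = √(-2932 + (19 + 0*((½)*(⅓)*(-6)))) = √(-2932 + (19 + 0*(-1))) = √(-2932 + (19 + 0)) = √(-2932 + 19) = √(-2913) = I*√2913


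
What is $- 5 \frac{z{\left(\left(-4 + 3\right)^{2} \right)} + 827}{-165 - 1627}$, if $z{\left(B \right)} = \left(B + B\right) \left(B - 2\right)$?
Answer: $\frac{4125}{1792} \approx 2.3019$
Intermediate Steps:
$z{\left(B \right)} = 2 B \left(-2 + B\right)$
$- 5 \frac{z{\left(\left(-4 + 3\right)^{2} \right)} + 827}{-165 - 1627} = - 5 \frac{2 \left(-4 + 3\right)^{2} \left(-2 + \left(-4 + 3\right)^{2}\right) + 827}{-165 - 1627} = - 5 \frac{2 \left(-1\right)^{2} \left(-2 + \left(-1\right)^{2}\right) + 827}{-1792} = - 5 \left(2 \cdot 1 \left(-2 + 1\right) + 827\right) \left(- \frac{1}{1792}\right) = - 5 \left(2 \cdot 1 \left(-1\right) + 827\right) \left(- \frac{1}{1792}\right) = - 5 \left(-2 + 827\right) \left(- \frac{1}{1792}\right) = - 5 \cdot 825 \left(- \frac{1}{1792}\right) = \left(-5\right) \left(- \frac{825}{1792}\right) = \frac{4125}{1792}$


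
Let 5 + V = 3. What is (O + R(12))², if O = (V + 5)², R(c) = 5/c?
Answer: 12769/144 ≈ 88.674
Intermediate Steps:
V = -2 (V = -5 + 3 = -2)
O = 9 (O = (-2 + 5)² = 3² = 9)
(O + R(12))² = (9 + 5/12)² = (113/12)² = 12769/144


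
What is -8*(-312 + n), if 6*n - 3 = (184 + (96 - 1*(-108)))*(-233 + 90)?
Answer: 229412/3 ≈ 76471.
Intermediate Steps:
n = -55481/6 (n = ½ + ((184 + (96 - 1*(-108)))*(-233 + 90))/6 = ½ + ((184 + (96 + 108))*(-143))/6 = ½ + ((184 + 204)*(-143))/6 = ½ + (388*(-143))/6 = ½ + (⅙)*(-55484) = ½ - 27742/3 = -55481/6 ≈ -9246.8)
-8*(-312 + n) = -8*(-312 - 55481/6) = -8*(-57353/6) = 229412/3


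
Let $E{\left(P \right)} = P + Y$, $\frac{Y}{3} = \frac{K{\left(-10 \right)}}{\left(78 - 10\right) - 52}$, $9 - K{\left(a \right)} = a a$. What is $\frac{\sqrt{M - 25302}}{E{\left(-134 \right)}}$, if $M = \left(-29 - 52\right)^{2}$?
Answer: $- \frac{16 i \sqrt{18741}}{2417} \approx - 0.90623 i$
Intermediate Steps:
$M = 6561$ ($M = \left(-81\right)^{2} = 6561$)
$K{\left(a \right)} = 9 - a^{2}$ ($K{\left(a \right)} = 9 - a a = 9 - a^{2}$)
$Y = - \frac{273}{16}$ ($Y = 3 \frac{9 - \left(-10\right)^{2}}{\left(78 - 10\right) - 52} = 3 \frac{9 - 100}{68 - 52} = 3 \frac{9 - 100}{16} = 3 \left(\left(-91\right) \frac{1}{16}\right) = 3 \left(- \frac{91}{16}\right) = - \frac{273}{16} \approx -17.063$)
$E{\left(P \right)} = - \frac{273}{16} + P$ ($E{\left(P \right)} = P - \frac{273}{16} = - \frac{273}{16} + P$)
$\frac{\sqrt{M - 25302}}{E{\left(-134 \right)}} = \frac{\sqrt{6561 - 25302}}{- \frac{273}{16} - 134} = \frac{\sqrt{-18741}}{- \frac{2417}{16}} = i \sqrt{18741} \left(- \frac{16}{2417}\right) = - \frac{16 i \sqrt{18741}}{2417}$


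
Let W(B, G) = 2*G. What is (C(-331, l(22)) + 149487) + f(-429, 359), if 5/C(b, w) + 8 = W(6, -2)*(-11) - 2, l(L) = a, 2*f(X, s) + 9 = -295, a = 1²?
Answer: 5077395/34 ≈ 1.4934e+5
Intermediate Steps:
a = 1
f(X, s) = -152 (f(X, s) = -9/2 + (½)*(-295) = -9/2 - 295/2 = -152)
l(L) = 1
C(b, w) = 5/34 (C(b, w) = 5/(-8 + ((2*(-2))*(-11) - 2)) = 5/(-8 + (-4*(-11) - 2)) = 5/(-8 + (44 - 2)) = 5/(-8 + 42) = 5/34)
(C(-331, l(22)) + 149487) + f(-429, 359) = (5/34 + 149487) - 152 = 5082563/34 - 152 = 5077395/34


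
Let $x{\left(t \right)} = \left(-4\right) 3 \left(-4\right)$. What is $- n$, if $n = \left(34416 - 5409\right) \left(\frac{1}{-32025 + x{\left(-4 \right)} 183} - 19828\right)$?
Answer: $\frac{4455693226281}{7747} \approx 5.7515 \cdot 10^{8}$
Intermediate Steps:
$x{\left(t \right)} = 48$ ($x{\left(t \right)} = \left(-12\right) \left(-4\right) = 48$)
$n = - \frac{4455693226281}{7747}$ ($n = \left(34416 - 5409\right) \left(\frac{1}{-32025 + 48 \cdot 183} - 19828\right) = 29007 \left(\frac{1}{-32025 + 8784} - 19828\right) = 29007 \left(\frac{1}{-23241} - 19828\right) = 29007 \left(- \frac{1}{23241} - 19828\right) = 29007 \left(- \frac{460822549}{23241}\right) = - \frac{4455693226281}{7747} \approx -5.7515 \cdot 10^{8}$)
$- n = \left(-1\right) \left(- \frac{4455693226281}{7747}\right) = \frac{4455693226281}{7747}$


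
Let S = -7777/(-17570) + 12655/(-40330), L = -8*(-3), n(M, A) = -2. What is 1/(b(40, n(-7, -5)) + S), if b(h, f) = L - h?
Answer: -5061415/80330511 ≈ -0.063007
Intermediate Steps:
L = 24
b(h, f) = 24 - h
S = 652129/5061415 (S = -7777*(-1/17570) + 12655*(-1/40330) = 1111/2510 - 2531/8066 = 652129/5061415 ≈ 0.12884)
1/(b(40, n(-7, -5)) + S) = 1/((24 - 1*40) + 652129/5061415) = 1/((24 - 40) + 652129/5061415) = 1/(-16 + 652129/5061415) = 1/(-80330511/5061415) = -5061415/80330511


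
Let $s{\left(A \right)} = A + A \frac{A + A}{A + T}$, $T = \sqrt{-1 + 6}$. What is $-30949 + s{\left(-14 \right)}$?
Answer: $- \frac{5919421}{191} - \frac{392 \sqrt{5}}{191} \approx -30996.0$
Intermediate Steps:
$T = \sqrt{5} \approx 2.2361$
$s{\left(A \right)} = A + \frac{2 A^{2}}{A + \sqrt{5}}$ ($s{\left(A \right)} = A + A \frac{A + A}{A + \sqrt{5}} = A + A \frac{2 A}{A + \sqrt{5}} = A + \frac{2 A^{2}}{A + \sqrt{5}}$)
$-30949 + s{\left(-14 \right)} = -30949 - \frac{14 \left(\sqrt{5} + 3 \left(-14\right)\right)}{-14 + \sqrt{5}} = -30949 - \frac{14 \left(\sqrt{5} - 42\right)}{-14 + \sqrt{5}} = -30949 - \frac{14 \left(-42 + \sqrt{5}\right)}{-14 + \sqrt{5}}$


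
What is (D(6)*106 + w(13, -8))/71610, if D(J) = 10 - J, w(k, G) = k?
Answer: 437/71610 ≈ 0.0061025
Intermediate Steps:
(D(6)*106 + w(13, -8))/71610 = ((10 - 1*6)*106 + 13)/71610 = ((10 - 6)*106 + 13)*(1/71610) = (4*106 + 13)*(1/71610) = (424 + 13)*(1/71610) = 437*(1/71610) = 437/71610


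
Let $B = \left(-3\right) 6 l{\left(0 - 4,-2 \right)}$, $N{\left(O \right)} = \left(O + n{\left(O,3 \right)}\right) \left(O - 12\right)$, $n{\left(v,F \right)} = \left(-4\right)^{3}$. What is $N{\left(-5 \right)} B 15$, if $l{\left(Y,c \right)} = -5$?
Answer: $1583550$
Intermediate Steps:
$n{\left(v,F \right)} = -64$
$N{\left(O \right)} = \left(-64 + O\right) \left(-12 + O\right)$ ($N{\left(O \right)} = \left(O - 64\right) \left(O - 12\right) = \left(-64 + O\right) \left(O - 12\right) = \left(-64 + O\right) \left(-12 + O\right)$)
$B = 90$ ($B = \left(-3\right) 6 \left(-5\right) = \left(-18\right) \left(-5\right) = 90$)
$N{\left(-5 \right)} B 15 = \left(768 + \left(-5\right)^{2} - -380\right) 90 \cdot 15 = \left(768 + 25 + 380\right) 90 \cdot 15 = 1173 \cdot 90 \cdot 15 = 105570 \cdot 15 = 1583550$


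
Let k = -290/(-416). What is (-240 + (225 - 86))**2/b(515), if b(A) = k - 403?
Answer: -2121808/83679 ≈ -25.357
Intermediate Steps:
k = 145/208 (k = -290*(-1/416) = 145/208 ≈ 0.69711)
b(A) = -83679/208 (b(A) = 145/208 - 403 = -83679/208)
(-240 + (225 - 86))**2/b(515) = (-240 + (225 - 86))**2/(-83679/208) = (-240 + 139)**2*(-208/83679) = (-101)**2*(-208/83679) = 10201*(-208/83679) = -2121808/83679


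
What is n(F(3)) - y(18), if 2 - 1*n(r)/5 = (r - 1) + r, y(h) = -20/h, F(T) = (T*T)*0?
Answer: 145/9 ≈ 16.111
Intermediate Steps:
F(T) = 0 (F(T) = T²*0 = 0)
n(r) = 15 - 10*r (n(r) = 10 - 5*((r - 1) + r) = 10 - 5*((-1 + r) + r) = 10 - 5*(-1 + 2*r) = 10 + (5 - 10*r) = 15 - 10*r)
n(F(3)) - y(18) = (15 - 10*0) - (-20)/18 = (15 + 0) - (-20)/18 = 15 - 1*(-10/9) = 15 + 10/9 = 145/9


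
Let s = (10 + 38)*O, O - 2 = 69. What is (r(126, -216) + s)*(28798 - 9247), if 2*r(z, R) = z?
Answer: 67861521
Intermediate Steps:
O = 71 (O = 2 + 69 = 71)
s = 3408 (s = (10 + 38)*71 = 48*71 = 3408)
r(z, R) = z/2
(r(126, -216) + s)*(28798 - 9247) = ((1/2)*126 + 3408)*(28798 - 9247) = (63 + 3408)*19551 = 3471*19551 = 67861521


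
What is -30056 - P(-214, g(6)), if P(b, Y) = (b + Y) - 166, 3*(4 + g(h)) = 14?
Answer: -89030/3 ≈ -29677.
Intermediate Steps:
g(h) = ⅔ (g(h) = -4 + (⅓)*14 = -4 + 14/3 = ⅔)
P(b, Y) = -166 + Y + b (P(b, Y) = (Y + b) - 166 = -166 + Y + b)
-30056 - P(-214, g(6)) = -30056 - (-166 + ⅔ - 214) = -30056 - 1*(-1138/3) = -30056 + 1138/3 = -89030/3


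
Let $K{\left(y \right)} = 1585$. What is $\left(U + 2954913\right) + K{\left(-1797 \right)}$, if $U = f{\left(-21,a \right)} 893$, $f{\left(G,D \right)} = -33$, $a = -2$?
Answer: $2927029$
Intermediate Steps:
$U = -29469$ ($U = \left(-33\right) 893 = -29469$)
$\left(U + 2954913\right) + K{\left(-1797 \right)} = \left(-29469 + 2954913\right) + 1585 = 2925444 + 1585 = 2927029$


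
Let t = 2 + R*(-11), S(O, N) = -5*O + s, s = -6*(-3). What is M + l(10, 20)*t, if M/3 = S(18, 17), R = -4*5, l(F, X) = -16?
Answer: -3768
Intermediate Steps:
s = 18
R = -20
S(O, N) = 18 - 5*O (S(O, N) = -5*O + 18 = 18 - 5*O)
M = -216 (M = 3*(18 - 5*18) = 3*(18 - 90) = 3*(-72) = -216)
t = 222 (t = 2 - 20*(-11) = 2 + 220 = 222)
M + l(10, 20)*t = -216 - 16*222 = -216 - 3552 = -3768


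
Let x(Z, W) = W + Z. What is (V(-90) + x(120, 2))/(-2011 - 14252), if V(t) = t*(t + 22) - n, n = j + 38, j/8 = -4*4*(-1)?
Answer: -6076/16263 ≈ -0.37361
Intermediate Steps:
j = 128 (j = 8*(-4*4*(-1)) = 8*(-16*(-1)) = 8*16 = 128)
n = 166 (n = 128 + 38 = 166)
V(t) = -166 + t*(22 + t) (V(t) = t*(t + 22) - 1*166 = t*(22 + t) - 166 = -166 + t*(22 + t))
(V(-90) + x(120, 2))/(-2011 - 14252) = ((-166 + (-90)² + 22*(-90)) + (2 + 120))/(-2011 - 14252) = ((-166 + 8100 - 1980) + 122)/(-16263) = (5954 + 122)*(-1/16263) = 6076*(-1/16263) = -6076/16263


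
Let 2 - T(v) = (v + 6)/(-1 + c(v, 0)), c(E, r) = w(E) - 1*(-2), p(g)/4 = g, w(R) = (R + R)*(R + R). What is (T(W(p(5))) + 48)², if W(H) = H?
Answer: 6403840576/2563201 ≈ 2498.4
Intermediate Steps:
w(R) = 4*R² (w(R) = (2*R)*(2*R) = 4*R²)
p(g) = 4*g
c(E, r) = 2 + 4*E² (c(E, r) = 4*E² - 1*(-2) = 4*E² + 2 = 2 + 4*E²)
T(v) = 2 - (6 + v)/(1 + 4*v²) (T(v) = 2 - (v + 6)/(-1 + (2 + 4*v²)) = 2 - (6 + v)/(1 + 4*v²))
(T(W(p(5))) + 48)² = ((-4 - 4*5 + 8*(4*5)²)/(1 + 4*(4*5)²) + 48)² = ((-4 - 1*20 + 8*20²)/(1 + 4*20²) + 48)² = ((-4 - 20 + 8*400)/(1 + 4*400) + 48)² = ((-4 - 20 + 3200)/(1 + 1600) + 48)² = (3176/1601 + 48)² = (80024/1601)² = 6403840576/2563201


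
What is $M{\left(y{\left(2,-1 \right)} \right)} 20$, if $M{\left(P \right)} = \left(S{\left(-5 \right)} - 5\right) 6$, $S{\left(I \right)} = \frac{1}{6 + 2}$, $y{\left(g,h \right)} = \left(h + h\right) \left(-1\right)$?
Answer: $-585$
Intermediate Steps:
$y{\left(g,h \right)} = - 2 h$ ($y{\left(g,h \right)} = 2 h \left(-1\right) = - 2 h$)
$S{\left(I \right)} = \frac{1}{8}$
$M{\left(P \right)} = - \frac{117}{4}$ ($M{\left(P \right)} = \left(\frac{1}{8} - 5\right) 6 = \left(- \frac{39}{8}\right) 6 = - \frac{117}{4}$)
$M{\left(y{\left(2,-1 \right)} \right)} 20 = \left(- \frac{117}{4}\right) 20 = -585$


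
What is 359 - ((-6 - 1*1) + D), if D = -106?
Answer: 472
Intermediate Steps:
359 - ((-6 - 1*1) + D) = 359 - ((-6 - 1*1) - 106) = 359 - ((-6 - 1) - 106) = 359 - (-7 - 106) = 359 - 1*(-113) = 359 + 113 = 472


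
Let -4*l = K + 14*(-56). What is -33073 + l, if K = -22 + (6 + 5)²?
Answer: -131607/4 ≈ -32902.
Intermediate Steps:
K = 99 (K = -22 + 11² = -22 + 121 = 99)
l = 685/4 (l = -(99 + 14*(-56))/4 = -(99 - 784)/4 = -¼*(-685) = 685/4 ≈ 171.25)
-33073 + l = -33073 + 685/4 = -131607/4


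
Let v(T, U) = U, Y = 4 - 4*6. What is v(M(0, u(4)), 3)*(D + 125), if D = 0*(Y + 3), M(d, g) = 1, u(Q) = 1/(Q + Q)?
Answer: 375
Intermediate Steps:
Y = -20 (Y = 4 - 24 = -20)
u(Q) = 1/(2*Q)
D = 0 (D = 0*(-20 + 3) = 0*(-17) = 0)
v(M(0, u(4)), 3)*(D + 125) = 3*(0 + 125) = 3*125 = 375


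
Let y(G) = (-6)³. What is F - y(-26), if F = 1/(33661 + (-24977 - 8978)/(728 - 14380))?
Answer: 99267981884/459573927 ≈ 216.00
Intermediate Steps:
y(G) = -216
F = 13652/459573927 (F = 1/(33661 - 33955/(-13652)) = 1/(33661 - 33955*(-1/13652)) = 1/(33661 + 33955/13652) = 1/(459573927/13652) = 13652/459573927 ≈ 2.9706e-5)
F - y(-26) = 13652/459573927 - 1*(-216) = 13652/459573927 + 216 = 99267981884/459573927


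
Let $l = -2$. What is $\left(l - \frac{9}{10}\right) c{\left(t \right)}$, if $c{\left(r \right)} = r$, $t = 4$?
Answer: $- \frac{58}{5} \approx -11.6$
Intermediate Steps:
$\left(l - \frac{9}{10}\right) c{\left(t \right)} = \left(-2 - \frac{9}{10}\right) 4 = \left(- \frac{29}{10}\right) 4 = - \frac{58}{5}$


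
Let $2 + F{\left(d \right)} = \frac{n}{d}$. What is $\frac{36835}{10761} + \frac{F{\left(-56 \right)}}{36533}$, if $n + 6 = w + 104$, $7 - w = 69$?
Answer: $\frac{1108194389}{323755446} \approx 3.4229$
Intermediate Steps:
$w = -62$ ($w = 7 - 69 = -62$)
$n = 36$ ($n = -6 + \left(-62 + 104\right) = -6 + 42 = 36$)
$F{\left(d \right)} = -2 + \frac{36}{d}$
$\frac{36835}{10761} + \frac{F{\left(-56 \right)}}{36533} = \frac{36835}{10761} + \frac{-2 + \frac{36}{-56}}{36533} = 36835 \cdot \frac{1}{10761} + \left(-2 + 36 \left(- \frac{1}{56}\right)\right) \frac{1}{36533} = \frac{36835}{10761} + \left(-2 - \frac{9}{14}\right) \frac{1}{36533} = \frac{36835}{10761} - \frac{37}{511462} = \frac{1108194389}{323755446}$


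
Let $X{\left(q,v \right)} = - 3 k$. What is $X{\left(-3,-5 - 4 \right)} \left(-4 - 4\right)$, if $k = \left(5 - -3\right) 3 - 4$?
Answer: $480$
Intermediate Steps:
$k = 20$ ($k = \left(5 + 3\right) 3 - 4 = 8 \cdot 3 - 4 = 24 - 4 = 20$)
$X{\left(q,v \right)} = -60$ ($X{\left(q,v \right)} = \left(-3\right) 20 = -60$)
$X{\left(-3,-5 - 4 \right)} \left(-4 - 4\right) = - 60 \left(-4 - 4\right) = \left(-60\right) \left(-8\right) = 480$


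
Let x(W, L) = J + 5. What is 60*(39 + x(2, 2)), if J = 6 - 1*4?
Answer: 2760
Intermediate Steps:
J = 2 (J = 6 - 4 = 2)
x(W, L) = 7 (x(W, L) = 2 + 5 = 7)
60*(39 + x(2, 2)) = 60*(39 + 7) = 60*46 = 2760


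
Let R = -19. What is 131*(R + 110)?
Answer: 11921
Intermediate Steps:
131*(R + 110) = 131*(-19 + 110) = 131*91 = 11921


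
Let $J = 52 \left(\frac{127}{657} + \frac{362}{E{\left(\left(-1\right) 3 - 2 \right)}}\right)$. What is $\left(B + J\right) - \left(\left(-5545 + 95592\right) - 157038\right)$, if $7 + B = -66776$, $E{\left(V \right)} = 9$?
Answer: $\frac{505804}{219} \approx 2309.6$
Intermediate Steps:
$B = -66783$ ($B = -7 - 66776 = -66783$)
$J = \frac{460252}{219}$ ($J = 52 \left(\frac{127}{657} + \frac{362}{9}\right) = 52 \cdot \frac{8851}{219} = \frac{460252}{219} \approx 2101.6$)
$\left(B + J\right) - \left(\left(-5545 + 95592\right) - 157038\right) = \left(-66783 + \frac{460252}{219}\right) - \left(\left(-5545 + 95592\right) - 157038\right) = - \frac{14165225}{219} - \left(90047 - 157038\right) = - \frac{14165225}{219} - -66991 = - \frac{14165225}{219} + 66991 = \frac{505804}{219}$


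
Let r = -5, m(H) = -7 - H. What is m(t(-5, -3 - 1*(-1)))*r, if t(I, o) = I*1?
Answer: 10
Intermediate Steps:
t(I, o) = I
m(t(-5, -3 - 1*(-1)))*r = (-7 - 1*(-5))*(-5) = (-7 + 5)*(-5) = -2*(-5) = 10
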